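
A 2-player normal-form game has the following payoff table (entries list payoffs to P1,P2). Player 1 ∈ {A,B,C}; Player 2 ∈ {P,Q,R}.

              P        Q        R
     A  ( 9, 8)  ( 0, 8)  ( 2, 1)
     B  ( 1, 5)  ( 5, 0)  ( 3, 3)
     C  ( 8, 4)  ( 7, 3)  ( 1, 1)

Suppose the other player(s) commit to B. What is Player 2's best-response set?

argmax u_2 = {P}

u_2(P vs B) = 5
u_2(Q vs B) = 0
u_2(R vs B) = 3
max payoff 5 at {P}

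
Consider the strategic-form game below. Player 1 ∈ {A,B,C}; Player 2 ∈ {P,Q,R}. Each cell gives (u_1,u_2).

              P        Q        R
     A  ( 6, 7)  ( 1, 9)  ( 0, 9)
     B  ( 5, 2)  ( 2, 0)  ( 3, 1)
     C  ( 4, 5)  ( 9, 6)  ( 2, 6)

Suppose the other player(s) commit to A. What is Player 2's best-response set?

u_2(P vs A) = 7
u_2(Q vs A) = 9
u_2(R vs A) = 9
max payoff 9 at {Q,R}

BR_2 = {Q,R}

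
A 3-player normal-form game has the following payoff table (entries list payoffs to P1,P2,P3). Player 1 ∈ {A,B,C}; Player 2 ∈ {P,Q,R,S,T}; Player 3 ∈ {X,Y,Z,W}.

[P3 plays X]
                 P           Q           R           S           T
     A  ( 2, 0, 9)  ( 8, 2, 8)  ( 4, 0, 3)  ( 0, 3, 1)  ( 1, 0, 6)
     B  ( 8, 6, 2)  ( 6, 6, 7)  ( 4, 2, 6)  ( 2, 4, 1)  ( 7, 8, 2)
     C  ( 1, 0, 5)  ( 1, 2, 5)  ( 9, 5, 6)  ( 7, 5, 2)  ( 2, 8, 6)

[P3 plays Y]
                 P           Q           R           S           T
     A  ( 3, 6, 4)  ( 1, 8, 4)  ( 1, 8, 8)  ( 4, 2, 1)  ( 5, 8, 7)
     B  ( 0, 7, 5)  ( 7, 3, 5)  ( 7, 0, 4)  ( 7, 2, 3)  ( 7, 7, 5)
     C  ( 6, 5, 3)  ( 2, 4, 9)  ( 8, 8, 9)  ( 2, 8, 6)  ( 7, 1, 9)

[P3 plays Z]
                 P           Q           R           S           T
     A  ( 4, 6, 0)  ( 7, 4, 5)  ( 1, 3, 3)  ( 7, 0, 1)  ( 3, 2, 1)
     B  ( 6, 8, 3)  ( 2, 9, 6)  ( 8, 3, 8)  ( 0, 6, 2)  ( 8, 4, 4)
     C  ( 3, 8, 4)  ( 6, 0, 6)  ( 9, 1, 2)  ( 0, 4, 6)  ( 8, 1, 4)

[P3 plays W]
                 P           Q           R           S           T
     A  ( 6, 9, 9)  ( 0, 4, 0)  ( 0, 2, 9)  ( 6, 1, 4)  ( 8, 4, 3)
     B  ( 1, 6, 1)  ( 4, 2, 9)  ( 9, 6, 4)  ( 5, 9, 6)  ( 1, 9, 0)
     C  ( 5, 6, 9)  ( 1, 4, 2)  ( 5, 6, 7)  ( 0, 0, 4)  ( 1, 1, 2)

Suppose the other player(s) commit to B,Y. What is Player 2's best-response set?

BR_2 = {P,T}

u_2(P vs B,Y) = 7
u_2(Q vs B,Y) = 3
u_2(R vs B,Y) = 0
u_2(S vs B,Y) = 2
u_2(T vs B,Y) = 7
max payoff 7 at {P,T}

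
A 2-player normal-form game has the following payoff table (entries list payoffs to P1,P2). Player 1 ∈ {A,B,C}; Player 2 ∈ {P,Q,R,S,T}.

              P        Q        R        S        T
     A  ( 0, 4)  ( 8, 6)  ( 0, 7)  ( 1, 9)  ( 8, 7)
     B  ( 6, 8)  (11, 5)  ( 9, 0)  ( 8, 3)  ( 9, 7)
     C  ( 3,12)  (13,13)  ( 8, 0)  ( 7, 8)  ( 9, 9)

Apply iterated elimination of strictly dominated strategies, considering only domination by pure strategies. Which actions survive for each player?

IESDS → P1:{B,C} P2:{P,Q}

P1 drop A (B beats it: P:6>0 Q:11>8 R:9>0 S:8>1 T:9>8)
P2 drop R (P beats it: B:8>0 C:12>0)
P2 drop S (P beats it: B:8>3 C:12>8)
P2 drop T (P beats it: B:8>7 C:12>9)
P1→{B,C} P2→{P,Q}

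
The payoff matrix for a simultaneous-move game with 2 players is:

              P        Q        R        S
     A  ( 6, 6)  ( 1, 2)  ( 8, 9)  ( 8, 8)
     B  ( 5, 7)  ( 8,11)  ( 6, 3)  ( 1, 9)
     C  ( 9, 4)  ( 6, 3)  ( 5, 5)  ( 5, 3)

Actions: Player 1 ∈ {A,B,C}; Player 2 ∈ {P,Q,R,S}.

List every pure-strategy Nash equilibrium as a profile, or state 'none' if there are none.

(A,P): not NE [P1→C gives 9>6; P2→R gives 9>6]
(A,Q): not NE [P1→B gives 8>1; P2→R gives 9>2]
(A,R): NE
(A,S): not NE [P2→R gives 9>8]
(B,P): not NE [P1→C gives 9>5; P2→Q gives 11>7]
(B,Q): NE
(B,R): not NE [P1→A gives 8>6; P2→Q gives 11>3]
(B,S): not NE [P1→A gives 8>1; P2→Q gives 11>9]
(C,P): not NE [P2→R gives 5>4]
(C,Q): not NE [P1→B gives 8>6; P2→R gives 5>3]
(C,R): not NE [P1→A gives 8>5]
(C,S): not NE [P1→A gives 8>5; P2→R gives 5>3]

NE set: (A,R), (B,Q)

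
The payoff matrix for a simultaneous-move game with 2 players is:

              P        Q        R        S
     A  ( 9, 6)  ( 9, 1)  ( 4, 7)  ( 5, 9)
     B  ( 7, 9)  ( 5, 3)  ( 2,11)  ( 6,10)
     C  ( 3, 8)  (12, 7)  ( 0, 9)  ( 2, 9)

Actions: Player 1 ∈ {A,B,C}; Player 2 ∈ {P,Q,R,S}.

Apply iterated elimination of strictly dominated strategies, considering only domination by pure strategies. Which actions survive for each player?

Remaining: P1:{A,B} P2:{R,S}

P2 drop P (R beats it: A:7>6 B:11>9 C:9>8)
P2 drop Q (R beats it: A:7>1 B:11>3 C:9>7)
P1 drop C (A beats it: R:4>0 S:5>2)
P1→{A,B} P2→{R,S}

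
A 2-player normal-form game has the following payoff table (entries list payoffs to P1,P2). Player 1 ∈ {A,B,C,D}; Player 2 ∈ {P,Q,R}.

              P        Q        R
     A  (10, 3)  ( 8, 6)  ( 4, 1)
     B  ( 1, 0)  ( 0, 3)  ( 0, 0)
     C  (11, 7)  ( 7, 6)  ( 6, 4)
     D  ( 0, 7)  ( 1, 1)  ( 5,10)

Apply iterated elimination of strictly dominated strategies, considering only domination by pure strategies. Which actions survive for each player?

P1 drop B (A beats it: P:10>1 Q:8>0 R:4>0)
P1 drop D (C beats it: P:11>0 Q:7>1 R:6>5)
P2 drop R (P beats it: A:3>1 C:7>4)
P1→{A,C} P2→{P,Q}

Survivors P1:{A,C} P2:{P,Q}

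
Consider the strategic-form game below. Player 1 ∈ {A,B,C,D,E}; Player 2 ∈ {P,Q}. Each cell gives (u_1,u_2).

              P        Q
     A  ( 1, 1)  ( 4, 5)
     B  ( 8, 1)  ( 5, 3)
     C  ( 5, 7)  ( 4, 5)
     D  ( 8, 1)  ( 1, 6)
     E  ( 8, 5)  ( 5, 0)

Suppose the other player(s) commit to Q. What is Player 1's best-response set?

u_1(A vs Q) = 4
u_1(B vs Q) = 5
u_1(C vs Q) = 4
u_1(D vs Q) = 1
u_1(E vs Q) = 5
max payoff 5 at {B,E}

BR_1 = {B,E}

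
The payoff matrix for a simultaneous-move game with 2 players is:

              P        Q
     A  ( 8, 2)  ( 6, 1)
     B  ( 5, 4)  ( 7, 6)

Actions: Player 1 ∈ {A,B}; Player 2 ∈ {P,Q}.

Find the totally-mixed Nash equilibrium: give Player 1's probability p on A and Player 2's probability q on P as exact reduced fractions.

(p,q) = (2/3, 1/4)

P1 indiff ⇒ q·8+(1-q)·6 = q·5+(1-q)·7 ⇒ q(3) = (1-q)(1) ⇒ q = 1/4
P2 indiff ⇒ p·2+(1-p)·4 = p·1+(1-p)·6 ⇒ p(1) = (1-p)(2) ⇒ p = 2/3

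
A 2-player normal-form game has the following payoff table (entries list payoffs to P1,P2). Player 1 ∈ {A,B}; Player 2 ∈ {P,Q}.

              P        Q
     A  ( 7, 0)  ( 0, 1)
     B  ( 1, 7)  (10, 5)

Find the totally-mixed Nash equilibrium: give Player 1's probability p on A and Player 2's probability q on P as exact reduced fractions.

P1 indiff ⇒ q·7+(1-q)·0 = q·1+(1-q)·10 ⇒ q(6) = (1-q)(10) ⇒ q = 5/8
P2 indiff ⇒ p·0+(1-p)·7 = p·1+(1-p)·5 ⇒ p(-1) = (1-p)(-2) ⇒ p = 2/3

p=2/3, q=5/8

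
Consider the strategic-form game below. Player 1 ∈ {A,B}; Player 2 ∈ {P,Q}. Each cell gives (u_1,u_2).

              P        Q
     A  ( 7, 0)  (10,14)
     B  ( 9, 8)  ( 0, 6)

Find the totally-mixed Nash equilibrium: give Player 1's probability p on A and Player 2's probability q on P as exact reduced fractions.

P1 mixes 1/8 on A; P2 mixes 5/6 on P

P1 indiff ⇒ q·7+(1-q)·10 = q·9+(1-q)·0 ⇒ q(-2) = (1-q)(-10) ⇒ q = 5/6
P2 indiff ⇒ p·0+(1-p)·8 = p·14+(1-p)·6 ⇒ p(-14) = (1-p)(-2) ⇒ p = 1/8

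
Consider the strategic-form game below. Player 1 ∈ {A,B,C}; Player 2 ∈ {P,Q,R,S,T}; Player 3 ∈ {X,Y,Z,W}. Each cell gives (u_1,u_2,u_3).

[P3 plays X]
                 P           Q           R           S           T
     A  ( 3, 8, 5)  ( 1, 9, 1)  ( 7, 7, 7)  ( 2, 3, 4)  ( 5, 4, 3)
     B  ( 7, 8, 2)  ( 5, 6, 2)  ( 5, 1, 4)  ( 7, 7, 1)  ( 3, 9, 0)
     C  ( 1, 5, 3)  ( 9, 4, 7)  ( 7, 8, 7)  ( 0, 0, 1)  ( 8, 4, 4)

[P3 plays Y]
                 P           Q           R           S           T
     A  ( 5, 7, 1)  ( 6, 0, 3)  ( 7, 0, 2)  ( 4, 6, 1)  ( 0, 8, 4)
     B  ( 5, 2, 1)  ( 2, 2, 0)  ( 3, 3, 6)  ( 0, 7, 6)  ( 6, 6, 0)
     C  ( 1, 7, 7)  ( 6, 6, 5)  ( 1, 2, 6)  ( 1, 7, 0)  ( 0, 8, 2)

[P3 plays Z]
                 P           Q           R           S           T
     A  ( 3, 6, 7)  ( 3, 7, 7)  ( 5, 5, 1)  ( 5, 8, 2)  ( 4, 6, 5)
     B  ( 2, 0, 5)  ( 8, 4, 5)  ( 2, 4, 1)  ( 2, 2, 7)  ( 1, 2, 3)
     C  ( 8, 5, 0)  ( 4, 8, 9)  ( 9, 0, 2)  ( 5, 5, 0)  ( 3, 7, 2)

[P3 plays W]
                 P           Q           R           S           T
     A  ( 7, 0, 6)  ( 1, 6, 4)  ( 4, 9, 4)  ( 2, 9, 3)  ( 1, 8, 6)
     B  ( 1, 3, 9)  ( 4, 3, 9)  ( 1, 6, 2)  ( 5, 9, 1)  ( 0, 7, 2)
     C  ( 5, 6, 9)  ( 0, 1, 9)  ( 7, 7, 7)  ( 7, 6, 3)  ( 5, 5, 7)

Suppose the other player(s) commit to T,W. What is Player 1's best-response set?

u_1(A vs T,W) = 1
u_1(B vs T,W) = 0
u_1(C vs T,W) = 5
max payoff 5 at {C}

argmax u_1 = {C}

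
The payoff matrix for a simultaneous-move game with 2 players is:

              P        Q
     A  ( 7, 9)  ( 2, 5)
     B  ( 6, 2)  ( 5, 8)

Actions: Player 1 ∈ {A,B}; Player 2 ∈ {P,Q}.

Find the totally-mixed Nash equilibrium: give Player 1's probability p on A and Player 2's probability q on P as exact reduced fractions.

p=3/5, q=3/4

P1 indiff ⇒ q·7+(1-q)·2 = q·6+(1-q)·5 ⇒ q(1) = (1-q)(3) ⇒ q = 3/4
P2 indiff ⇒ p·9+(1-p)·2 = p·5+(1-p)·8 ⇒ p(4) = (1-p)(6) ⇒ p = 3/5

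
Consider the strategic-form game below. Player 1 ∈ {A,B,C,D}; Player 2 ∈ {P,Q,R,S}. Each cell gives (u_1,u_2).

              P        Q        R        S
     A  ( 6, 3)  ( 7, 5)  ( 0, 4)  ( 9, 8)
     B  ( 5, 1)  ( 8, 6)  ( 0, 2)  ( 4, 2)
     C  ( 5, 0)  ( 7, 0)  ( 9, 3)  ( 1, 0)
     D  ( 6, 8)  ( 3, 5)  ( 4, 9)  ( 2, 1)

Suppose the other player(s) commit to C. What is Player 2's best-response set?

argmax u_2 = {R}

u_2(P vs C) = 0
u_2(Q vs C) = 0
u_2(R vs C) = 3
u_2(S vs C) = 0
max payoff 3 at {R}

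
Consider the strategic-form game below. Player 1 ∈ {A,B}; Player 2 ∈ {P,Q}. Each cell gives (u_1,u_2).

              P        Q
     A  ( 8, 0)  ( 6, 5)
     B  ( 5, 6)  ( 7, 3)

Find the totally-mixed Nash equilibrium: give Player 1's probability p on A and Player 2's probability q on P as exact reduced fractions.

P1 indiff ⇒ q·8+(1-q)·6 = q·5+(1-q)·7 ⇒ q(3) = (1-q)(1) ⇒ q = 1/4
P2 indiff ⇒ p·0+(1-p)·6 = p·5+(1-p)·3 ⇒ p(-5) = (1-p)(-3) ⇒ p = 3/8

(p,q) = (3/8, 1/4)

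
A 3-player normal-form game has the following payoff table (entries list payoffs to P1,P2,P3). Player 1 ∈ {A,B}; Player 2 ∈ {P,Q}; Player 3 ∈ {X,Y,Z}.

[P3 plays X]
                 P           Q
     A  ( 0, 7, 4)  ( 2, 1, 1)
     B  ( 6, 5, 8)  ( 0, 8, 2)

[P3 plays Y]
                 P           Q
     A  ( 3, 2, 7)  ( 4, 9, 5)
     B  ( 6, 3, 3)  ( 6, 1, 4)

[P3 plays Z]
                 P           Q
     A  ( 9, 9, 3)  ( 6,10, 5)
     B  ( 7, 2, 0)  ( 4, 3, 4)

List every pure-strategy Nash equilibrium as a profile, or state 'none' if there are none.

(A,P,X): not NE [P1→B gives 6>0; P3→Y gives 7>4]
(A,P,Y): not NE [P1→B gives 6>3; P2→Q gives 9>2]
(A,P,Z): not NE [P2→Q gives 10>9; P3→Y gives 7>3]
(A,Q,X): not NE [P2→P gives 7>1; P3→Z gives 5>1]
(A,Q,Y): not NE [P1→B gives 6>4]
(A,Q,Z): NE
(B,P,X): not NE [P2→Q gives 8>5]
(B,P,Y): not NE [P3→X gives 8>3]
(B,P,Z): not NE [P1→A gives 9>7; P2→Q gives 3>2; P3→X gives 8>0]
(B,Q,X): not NE [P1→A gives 2>0; P3→Z gives 4>2]
(B,Q,Y): not NE [P2→P gives 3>1]
(B,Q,Z): not NE [P1→A gives 6>4]

PSNE = {(A,Q,Z)}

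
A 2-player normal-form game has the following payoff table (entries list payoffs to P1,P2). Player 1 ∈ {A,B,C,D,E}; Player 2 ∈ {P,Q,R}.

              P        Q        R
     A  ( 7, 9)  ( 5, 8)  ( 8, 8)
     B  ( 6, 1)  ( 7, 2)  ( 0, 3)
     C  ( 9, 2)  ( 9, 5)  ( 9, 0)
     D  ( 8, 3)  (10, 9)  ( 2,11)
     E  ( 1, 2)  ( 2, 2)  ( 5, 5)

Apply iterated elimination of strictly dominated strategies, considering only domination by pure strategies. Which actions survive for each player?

P1 drop A (C beats it: P:9>7 Q:9>5 R:9>8)
P1 drop B (C beats it: P:9>6 Q:9>7 R:9>0)
P1 drop E (C beats it: P:9>1 Q:9>2 R:9>5)
P2 drop P (Q beats it: C:5>2 D:9>3)
P1→{C,D} P2→{Q,R}

Remaining: P1:{C,D} P2:{Q,R}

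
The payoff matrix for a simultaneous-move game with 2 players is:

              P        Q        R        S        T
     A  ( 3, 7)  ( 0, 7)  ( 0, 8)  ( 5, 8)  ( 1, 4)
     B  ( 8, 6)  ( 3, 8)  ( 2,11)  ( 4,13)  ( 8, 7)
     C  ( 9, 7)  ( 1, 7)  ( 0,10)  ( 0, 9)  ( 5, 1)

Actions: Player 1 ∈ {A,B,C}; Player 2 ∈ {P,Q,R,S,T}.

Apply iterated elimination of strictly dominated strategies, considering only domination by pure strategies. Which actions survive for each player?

P2 drop P (R beats it: A:8>7 B:11>6 C:10>7)
P1 drop C (B beats it: Q:3>1 R:2>0 S:4>0 T:8>5)
P2 drop Q (R beats it: A:8>7 B:11>8)
P2 drop T (R beats it: A:8>4 B:11>7)
P1→{A,B} P2→{R,S}

IESDS → P1:{A,B} P2:{R,S}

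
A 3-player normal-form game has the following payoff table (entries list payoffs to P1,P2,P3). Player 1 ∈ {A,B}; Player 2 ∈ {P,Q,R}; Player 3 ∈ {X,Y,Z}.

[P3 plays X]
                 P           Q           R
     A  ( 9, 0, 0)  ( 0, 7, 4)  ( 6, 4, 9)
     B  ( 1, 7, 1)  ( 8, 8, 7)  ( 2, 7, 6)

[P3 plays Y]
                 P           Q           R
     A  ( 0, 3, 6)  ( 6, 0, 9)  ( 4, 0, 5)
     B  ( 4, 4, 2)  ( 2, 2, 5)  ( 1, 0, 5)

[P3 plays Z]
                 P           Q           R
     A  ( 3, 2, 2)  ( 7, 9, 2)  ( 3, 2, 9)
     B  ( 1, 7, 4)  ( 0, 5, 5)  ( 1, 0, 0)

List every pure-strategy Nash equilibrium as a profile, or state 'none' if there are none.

(A,P,X): not NE [P2→Q gives 7>0; P3→Y gives 6>0]
(A,P,Y): not NE [P1→B gives 4>0]
(A,P,Z): not NE [P2→Q gives 9>2; P3→Y gives 6>2]
(A,Q,X): not NE [P1→B gives 8>0; P3→Y gives 9>4]
(A,Q,Y): not NE [P2→P gives 3>0]
(A,Q,Z): not NE [P3→Y gives 9>2]
(A,R,X): not NE [P2→Q gives 7>4]
(A,R,Y): not NE [P2→P gives 3>0; P3→Z gives 9>5]
(A,R,Z): not NE [P2→Q gives 9>2]
(B,P,X): not NE [P1→A gives 9>1; P2→Q gives 8>7; P3→Z gives 4>1]
(B,P,Y): not NE [P3→Z gives 4>2]
(B,P,Z): not NE [P1→A gives 3>1]
(B,Q,X): NE
(B,Q,Y): not NE [P1→A gives 6>2; P2→P gives 4>2; P3→X gives 7>5]
(B,Q,Z): not NE [P1→A gives 7>0; P2→P gives 7>5; P3→X gives 7>5]
(B,R,X): not NE [P1→A gives 6>2; P2→Q gives 8>7]
(B,R,Y): not NE [P1→A gives 4>1; P2→P gives 4>0; P3→X gives 6>5]
(B,R,Z): not NE [P1→A gives 3>1; P2→P gives 7>0; P3→X gives 6>0]

NE set: (B,Q,X)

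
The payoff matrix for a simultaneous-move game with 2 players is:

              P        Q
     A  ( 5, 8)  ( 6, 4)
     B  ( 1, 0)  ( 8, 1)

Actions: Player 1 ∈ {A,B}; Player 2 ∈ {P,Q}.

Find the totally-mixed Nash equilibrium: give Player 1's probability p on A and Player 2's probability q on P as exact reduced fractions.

P1 mixes 1/5 on A; P2 mixes 1/3 on P

P1 indiff ⇒ q·5+(1-q)·6 = q·1+(1-q)·8 ⇒ q(4) = (1-q)(2) ⇒ q = 1/3
P2 indiff ⇒ p·8+(1-p)·0 = p·4+(1-p)·1 ⇒ p(4) = (1-p)(1) ⇒ p = 1/5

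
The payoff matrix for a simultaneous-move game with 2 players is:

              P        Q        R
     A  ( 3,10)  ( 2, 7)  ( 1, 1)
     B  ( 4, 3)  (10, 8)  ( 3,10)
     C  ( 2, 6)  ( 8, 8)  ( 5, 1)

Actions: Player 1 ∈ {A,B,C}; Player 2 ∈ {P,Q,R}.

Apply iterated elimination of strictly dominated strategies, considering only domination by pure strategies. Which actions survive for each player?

P1 drop A (B beats it: P:4>3 Q:10>2 R:3>1)
P2 drop P (Q beats it: B:8>3 C:8>6)
P1→{B,C} P2→{Q,R}

Remaining: P1:{B,C} P2:{Q,R}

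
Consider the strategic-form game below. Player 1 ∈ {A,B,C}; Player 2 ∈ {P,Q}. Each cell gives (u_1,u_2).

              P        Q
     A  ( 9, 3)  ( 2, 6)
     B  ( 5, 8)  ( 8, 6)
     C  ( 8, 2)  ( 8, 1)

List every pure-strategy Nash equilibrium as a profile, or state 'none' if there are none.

(A,P): not NE [P2→Q gives 6>3]
(A,Q): not NE [P1→C gives 8>2]
(B,P): not NE [P1→A gives 9>5]
(B,Q): not NE [P2→P gives 8>6]
(C,P): not NE [P1→A gives 9>8]
(C,Q): not NE [P2→P gives 2>1]

Equilibria: none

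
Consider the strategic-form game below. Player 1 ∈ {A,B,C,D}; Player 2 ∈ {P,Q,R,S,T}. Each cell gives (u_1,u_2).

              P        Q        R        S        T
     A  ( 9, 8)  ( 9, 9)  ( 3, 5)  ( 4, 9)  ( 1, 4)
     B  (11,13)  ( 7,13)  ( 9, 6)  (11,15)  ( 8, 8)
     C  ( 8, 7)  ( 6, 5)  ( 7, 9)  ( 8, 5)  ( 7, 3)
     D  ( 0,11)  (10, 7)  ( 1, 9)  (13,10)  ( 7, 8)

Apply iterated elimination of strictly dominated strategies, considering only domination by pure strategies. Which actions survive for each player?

P1 drop C (B beats it: P:11>8 Q:7>6 R:9>7 S:11>8 T:8>7)
P2 drop R (P beats it: A:8>5 B:13>6 D:11>9)
P2 drop T (P beats it: A:8>4 B:13>8 D:11>8)
P1→{A,B,D} P2→{P,Q,S}

Remaining: P1:{A,B,D} P2:{P,Q,S}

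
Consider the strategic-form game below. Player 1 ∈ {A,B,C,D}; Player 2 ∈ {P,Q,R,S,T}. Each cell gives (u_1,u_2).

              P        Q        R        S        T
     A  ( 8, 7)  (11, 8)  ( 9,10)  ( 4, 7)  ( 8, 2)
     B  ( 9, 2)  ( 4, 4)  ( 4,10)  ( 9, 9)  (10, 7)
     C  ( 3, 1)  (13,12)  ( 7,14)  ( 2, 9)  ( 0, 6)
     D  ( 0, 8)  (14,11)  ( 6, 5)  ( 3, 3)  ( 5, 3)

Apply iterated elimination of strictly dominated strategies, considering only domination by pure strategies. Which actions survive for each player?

IESDS → P1:{A,C,D} P2:{Q,R}

P2 drop P (Q beats it: A:8>7 B:4>2 C:12>1 D:11>8)
P2 drop S (R beats it: A:10>7 B:10>9 C:14>9 D:5>3)
P2 drop T (R beats it: A:10>2 B:10>7 C:14>6 D:5>3)
P1 drop B (A beats it: Q:11>4 R:9>4)
P1→{A,C,D} P2→{Q,R}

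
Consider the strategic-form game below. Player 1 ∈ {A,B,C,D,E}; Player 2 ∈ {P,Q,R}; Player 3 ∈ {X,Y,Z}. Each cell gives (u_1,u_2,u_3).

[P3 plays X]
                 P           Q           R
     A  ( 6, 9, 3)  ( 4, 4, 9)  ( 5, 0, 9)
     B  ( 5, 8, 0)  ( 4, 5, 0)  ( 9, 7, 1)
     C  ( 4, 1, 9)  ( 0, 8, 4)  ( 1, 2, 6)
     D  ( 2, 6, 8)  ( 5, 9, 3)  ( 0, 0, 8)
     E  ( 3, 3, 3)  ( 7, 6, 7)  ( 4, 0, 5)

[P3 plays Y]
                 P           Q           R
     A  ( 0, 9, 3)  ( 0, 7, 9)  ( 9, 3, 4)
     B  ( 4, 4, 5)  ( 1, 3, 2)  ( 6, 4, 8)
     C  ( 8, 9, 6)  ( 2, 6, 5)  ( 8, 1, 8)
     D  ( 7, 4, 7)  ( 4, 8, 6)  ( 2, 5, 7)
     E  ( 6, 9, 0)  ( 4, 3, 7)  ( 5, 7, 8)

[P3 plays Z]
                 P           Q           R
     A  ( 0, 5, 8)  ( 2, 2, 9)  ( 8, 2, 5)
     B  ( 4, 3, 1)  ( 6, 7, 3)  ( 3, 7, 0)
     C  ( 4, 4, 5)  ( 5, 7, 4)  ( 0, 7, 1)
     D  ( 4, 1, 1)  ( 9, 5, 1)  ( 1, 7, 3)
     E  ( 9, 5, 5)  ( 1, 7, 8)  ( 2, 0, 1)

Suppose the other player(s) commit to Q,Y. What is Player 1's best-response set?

u_1(A vs Q,Y) = 0
u_1(B vs Q,Y) = 1
u_1(C vs Q,Y) = 2
u_1(D vs Q,Y) = 4
u_1(E vs Q,Y) = 4
max payoff 4 at {D,E}

BR_1 = {D,E}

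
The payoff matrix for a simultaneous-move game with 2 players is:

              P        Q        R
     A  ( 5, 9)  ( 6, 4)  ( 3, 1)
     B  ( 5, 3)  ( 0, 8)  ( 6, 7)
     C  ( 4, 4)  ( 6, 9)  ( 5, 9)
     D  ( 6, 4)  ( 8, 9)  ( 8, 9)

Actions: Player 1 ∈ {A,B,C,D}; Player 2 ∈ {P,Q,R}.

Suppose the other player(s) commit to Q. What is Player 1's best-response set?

u_1(A vs Q) = 6
u_1(B vs Q) = 0
u_1(C vs Q) = 6
u_1(D vs Q) = 8
max payoff 8 at {D}

argmax u_1 = {D}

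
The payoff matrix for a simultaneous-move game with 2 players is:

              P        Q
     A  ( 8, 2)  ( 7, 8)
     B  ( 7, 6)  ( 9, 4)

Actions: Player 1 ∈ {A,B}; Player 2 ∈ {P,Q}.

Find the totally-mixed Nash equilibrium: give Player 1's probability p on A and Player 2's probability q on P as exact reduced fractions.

P1 mixes 1/4 on A; P2 mixes 2/3 on P

P1 indiff ⇒ q·8+(1-q)·7 = q·7+(1-q)·9 ⇒ q(1) = (1-q)(2) ⇒ q = 2/3
P2 indiff ⇒ p·2+(1-p)·6 = p·8+(1-p)·4 ⇒ p(-6) = (1-p)(-2) ⇒ p = 1/4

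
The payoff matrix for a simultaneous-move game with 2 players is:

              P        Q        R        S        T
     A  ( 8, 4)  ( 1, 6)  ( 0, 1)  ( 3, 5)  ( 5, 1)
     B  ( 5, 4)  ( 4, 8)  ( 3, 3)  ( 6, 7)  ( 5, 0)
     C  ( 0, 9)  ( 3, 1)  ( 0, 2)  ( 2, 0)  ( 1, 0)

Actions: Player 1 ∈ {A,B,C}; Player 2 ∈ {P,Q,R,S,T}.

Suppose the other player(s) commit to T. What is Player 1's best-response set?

P1 best: {A,B}

u_1(A vs T) = 5
u_1(B vs T) = 5
u_1(C vs T) = 1
max payoff 5 at {A,B}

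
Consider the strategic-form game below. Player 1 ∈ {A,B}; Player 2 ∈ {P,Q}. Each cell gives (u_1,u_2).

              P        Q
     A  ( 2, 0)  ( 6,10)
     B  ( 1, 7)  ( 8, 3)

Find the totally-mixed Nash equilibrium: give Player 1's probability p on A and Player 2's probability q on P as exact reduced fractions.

P1 indiff ⇒ q·2+(1-q)·6 = q·1+(1-q)·8 ⇒ q(1) = (1-q)(2) ⇒ q = 2/3
P2 indiff ⇒ p·0+(1-p)·7 = p·10+(1-p)·3 ⇒ p(-10) = (1-p)(-4) ⇒ p = 2/7

P1 mixes 2/7 on A; P2 mixes 2/3 on P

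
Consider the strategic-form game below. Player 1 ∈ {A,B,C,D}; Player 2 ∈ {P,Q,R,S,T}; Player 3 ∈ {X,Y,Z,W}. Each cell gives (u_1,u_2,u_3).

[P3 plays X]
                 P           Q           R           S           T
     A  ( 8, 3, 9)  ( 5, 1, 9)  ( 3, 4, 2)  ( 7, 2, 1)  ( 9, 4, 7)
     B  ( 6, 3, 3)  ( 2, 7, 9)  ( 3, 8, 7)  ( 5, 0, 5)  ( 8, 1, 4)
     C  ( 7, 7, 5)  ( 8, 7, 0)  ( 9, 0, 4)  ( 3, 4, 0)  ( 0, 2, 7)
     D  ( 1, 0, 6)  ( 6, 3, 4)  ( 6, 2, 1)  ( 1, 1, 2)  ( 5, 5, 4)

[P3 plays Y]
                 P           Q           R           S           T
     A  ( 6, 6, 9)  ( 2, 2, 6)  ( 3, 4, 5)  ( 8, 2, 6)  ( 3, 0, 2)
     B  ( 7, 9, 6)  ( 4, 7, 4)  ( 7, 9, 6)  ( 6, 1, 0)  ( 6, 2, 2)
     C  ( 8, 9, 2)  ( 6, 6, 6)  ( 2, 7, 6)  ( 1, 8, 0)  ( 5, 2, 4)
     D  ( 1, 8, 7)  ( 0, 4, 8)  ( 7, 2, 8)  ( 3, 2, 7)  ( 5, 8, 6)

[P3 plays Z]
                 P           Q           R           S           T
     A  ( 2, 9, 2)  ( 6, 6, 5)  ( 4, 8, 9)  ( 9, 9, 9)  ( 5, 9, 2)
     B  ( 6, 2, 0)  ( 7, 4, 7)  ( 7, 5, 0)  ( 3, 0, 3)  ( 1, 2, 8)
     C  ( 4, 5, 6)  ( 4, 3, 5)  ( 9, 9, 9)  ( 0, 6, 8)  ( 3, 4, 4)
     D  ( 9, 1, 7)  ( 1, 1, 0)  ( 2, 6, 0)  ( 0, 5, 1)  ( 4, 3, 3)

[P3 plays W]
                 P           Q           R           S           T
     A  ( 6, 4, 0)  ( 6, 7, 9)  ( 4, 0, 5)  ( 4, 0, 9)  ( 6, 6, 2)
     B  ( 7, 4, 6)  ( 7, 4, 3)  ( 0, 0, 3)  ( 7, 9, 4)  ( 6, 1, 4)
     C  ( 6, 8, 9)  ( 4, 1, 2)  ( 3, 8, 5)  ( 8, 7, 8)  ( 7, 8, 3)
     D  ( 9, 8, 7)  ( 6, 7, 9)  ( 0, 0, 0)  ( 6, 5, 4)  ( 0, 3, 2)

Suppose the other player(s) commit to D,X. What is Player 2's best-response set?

u_2(P vs D,X) = 0
u_2(Q vs D,X) = 3
u_2(R vs D,X) = 2
u_2(S vs D,X) = 1
u_2(T vs D,X) = 5
max payoff 5 at {T}

argmax u_2 = {T}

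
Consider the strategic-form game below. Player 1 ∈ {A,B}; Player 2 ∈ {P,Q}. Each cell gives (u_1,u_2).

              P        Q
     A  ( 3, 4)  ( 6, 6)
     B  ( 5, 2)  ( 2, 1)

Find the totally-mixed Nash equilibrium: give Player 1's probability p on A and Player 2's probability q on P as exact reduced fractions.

(p,q) = (1/3, 2/3)

P1 indiff ⇒ q·3+(1-q)·6 = q·5+(1-q)·2 ⇒ q(-2) = (1-q)(-4) ⇒ q = 2/3
P2 indiff ⇒ p·4+(1-p)·2 = p·6+(1-p)·1 ⇒ p(-2) = (1-p)(-1) ⇒ p = 1/3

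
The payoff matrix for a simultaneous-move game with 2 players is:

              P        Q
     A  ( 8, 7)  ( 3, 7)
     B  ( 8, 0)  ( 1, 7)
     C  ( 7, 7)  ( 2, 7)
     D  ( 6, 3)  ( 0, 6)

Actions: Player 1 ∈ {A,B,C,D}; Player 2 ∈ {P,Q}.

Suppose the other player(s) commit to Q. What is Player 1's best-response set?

BR_1 = {A}

u_1(A vs Q) = 3
u_1(B vs Q) = 1
u_1(C vs Q) = 2
u_1(D vs Q) = 0
max payoff 3 at {A}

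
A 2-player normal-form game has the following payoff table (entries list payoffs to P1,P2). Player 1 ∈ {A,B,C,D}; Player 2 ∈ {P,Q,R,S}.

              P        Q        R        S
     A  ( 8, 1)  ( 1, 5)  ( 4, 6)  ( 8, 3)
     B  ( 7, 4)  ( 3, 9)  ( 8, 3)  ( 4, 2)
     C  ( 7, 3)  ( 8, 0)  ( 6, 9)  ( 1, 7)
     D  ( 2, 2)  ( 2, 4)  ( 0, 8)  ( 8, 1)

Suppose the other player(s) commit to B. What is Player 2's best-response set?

P2 best: {Q}

u_2(P vs B) = 4
u_2(Q vs B) = 9
u_2(R vs B) = 3
u_2(S vs B) = 2
max payoff 9 at {Q}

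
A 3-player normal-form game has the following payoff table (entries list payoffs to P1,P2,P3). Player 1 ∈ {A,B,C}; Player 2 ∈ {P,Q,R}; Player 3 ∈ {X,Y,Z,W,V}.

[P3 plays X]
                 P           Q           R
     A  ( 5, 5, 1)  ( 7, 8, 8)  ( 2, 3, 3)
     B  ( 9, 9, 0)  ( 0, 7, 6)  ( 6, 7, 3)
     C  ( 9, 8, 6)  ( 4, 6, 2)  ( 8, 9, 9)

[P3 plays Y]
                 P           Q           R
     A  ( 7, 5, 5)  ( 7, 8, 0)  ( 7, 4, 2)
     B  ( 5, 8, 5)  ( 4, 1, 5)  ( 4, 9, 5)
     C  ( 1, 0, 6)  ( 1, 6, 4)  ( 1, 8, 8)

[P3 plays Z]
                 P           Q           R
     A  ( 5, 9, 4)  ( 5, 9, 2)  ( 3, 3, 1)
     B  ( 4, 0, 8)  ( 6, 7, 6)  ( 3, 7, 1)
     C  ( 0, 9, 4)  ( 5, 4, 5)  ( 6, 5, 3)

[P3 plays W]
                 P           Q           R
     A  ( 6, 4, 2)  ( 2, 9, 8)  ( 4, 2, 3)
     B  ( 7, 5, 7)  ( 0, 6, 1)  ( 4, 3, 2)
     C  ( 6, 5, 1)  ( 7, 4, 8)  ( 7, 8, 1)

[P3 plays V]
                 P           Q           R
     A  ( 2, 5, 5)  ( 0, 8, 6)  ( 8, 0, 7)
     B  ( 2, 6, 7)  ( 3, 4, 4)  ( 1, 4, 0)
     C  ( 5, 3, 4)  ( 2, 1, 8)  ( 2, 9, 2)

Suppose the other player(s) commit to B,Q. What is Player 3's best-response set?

argmax u_3 = {X,Z}

u_3(X vs B,Q) = 6
u_3(Y vs B,Q) = 5
u_3(Z vs B,Q) = 6
u_3(W vs B,Q) = 1
u_3(V vs B,Q) = 4
max payoff 6 at {X,Z}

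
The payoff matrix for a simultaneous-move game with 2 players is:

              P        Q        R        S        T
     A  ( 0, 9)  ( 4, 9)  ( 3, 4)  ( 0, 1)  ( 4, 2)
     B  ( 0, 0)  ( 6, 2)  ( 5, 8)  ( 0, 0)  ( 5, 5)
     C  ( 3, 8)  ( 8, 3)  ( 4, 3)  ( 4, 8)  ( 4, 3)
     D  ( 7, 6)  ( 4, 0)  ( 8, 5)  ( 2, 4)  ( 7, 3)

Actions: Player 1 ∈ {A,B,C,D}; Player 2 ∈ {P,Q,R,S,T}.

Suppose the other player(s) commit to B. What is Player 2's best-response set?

BR_2 = {R}

u_2(P vs B) = 0
u_2(Q vs B) = 2
u_2(R vs B) = 8
u_2(S vs B) = 0
u_2(T vs B) = 5
max payoff 8 at {R}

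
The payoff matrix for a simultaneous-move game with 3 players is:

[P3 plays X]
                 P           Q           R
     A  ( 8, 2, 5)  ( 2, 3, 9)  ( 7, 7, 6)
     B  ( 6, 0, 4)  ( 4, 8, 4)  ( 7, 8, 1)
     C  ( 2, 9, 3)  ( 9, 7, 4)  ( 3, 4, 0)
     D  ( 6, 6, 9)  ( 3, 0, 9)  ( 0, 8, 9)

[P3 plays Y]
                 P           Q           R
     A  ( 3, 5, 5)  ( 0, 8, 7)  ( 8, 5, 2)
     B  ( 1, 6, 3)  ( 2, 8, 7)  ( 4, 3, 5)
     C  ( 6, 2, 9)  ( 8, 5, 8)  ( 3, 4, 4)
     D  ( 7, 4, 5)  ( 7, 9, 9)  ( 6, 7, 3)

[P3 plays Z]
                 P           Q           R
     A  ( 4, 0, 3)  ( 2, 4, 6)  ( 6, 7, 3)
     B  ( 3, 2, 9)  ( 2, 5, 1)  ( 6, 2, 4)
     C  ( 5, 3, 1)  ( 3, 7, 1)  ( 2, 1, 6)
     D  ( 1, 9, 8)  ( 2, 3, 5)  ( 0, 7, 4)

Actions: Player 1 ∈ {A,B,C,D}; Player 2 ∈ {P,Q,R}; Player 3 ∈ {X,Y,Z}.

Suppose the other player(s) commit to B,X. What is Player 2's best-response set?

P2 best: {Q,R}

u_2(P vs B,X) = 0
u_2(Q vs B,X) = 8
u_2(R vs B,X) = 8
max payoff 8 at {Q,R}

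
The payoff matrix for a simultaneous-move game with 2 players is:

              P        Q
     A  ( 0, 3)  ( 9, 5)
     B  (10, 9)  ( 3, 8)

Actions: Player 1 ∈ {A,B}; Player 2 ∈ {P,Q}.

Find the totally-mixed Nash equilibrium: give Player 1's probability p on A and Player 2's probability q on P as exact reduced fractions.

P1 indiff ⇒ q·0+(1-q)·9 = q·10+(1-q)·3 ⇒ q(-10) = (1-q)(-6) ⇒ q = 3/8
P2 indiff ⇒ p·3+(1-p)·9 = p·5+(1-p)·8 ⇒ p(-2) = (1-p)(-1) ⇒ p = 1/3

(p,q) = (1/3, 3/8)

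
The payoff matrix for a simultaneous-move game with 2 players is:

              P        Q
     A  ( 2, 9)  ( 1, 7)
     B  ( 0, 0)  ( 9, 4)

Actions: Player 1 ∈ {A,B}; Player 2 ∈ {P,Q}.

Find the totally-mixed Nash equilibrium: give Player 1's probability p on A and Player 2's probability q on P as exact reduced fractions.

P1 mixes 2/3 on A; P2 mixes 4/5 on P

P1 indiff ⇒ q·2+(1-q)·1 = q·0+(1-q)·9 ⇒ q(2) = (1-q)(8) ⇒ q = 4/5
P2 indiff ⇒ p·9+(1-p)·0 = p·7+(1-p)·4 ⇒ p(2) = (1-p)(4) ⇒ p = 2/3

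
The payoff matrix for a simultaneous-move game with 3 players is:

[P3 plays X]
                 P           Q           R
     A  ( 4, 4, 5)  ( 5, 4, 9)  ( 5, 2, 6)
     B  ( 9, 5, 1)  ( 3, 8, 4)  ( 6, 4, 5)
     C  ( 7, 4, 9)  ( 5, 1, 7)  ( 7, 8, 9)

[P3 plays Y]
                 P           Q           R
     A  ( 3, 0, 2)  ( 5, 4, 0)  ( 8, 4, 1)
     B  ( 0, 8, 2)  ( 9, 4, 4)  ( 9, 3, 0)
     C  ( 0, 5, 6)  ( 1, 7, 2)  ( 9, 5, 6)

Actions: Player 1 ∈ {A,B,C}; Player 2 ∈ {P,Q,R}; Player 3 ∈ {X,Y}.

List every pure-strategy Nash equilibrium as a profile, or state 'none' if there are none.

Nash profiles: (A,Q,X), (C,R,X)

(A,P,X): not NE [P1→B gives 9>4]
(A,P,Y): not NE [P2→R gives 4>0; P3→X gives 5>2]
(A,Q,X): NE
(A,Q,Y): not NE [P1→B gives 9>5; P3→X gives 9>0]
(A,R,X): not NE [P1→C gives 7>5; P2→Q gives 4>2]
(A,R,Y): not NE [P1→C gives 9>8; P3→X gives 6>1]
(B,P,X): not NE [P2→Q gives 8>5; P3→Y gives 2>1]
(B,P,Y): not NE [P1→A gives 3>0]
(B,Q,X): not NE [P1→C gives 5>3]
(B,Q,Y): not NE [P2→P gives 8>4]
(B,R,X): not NE [P1→C gives 7>6; P2→Q gives 8>4]
(B,R,Y): not NE [P2→P gives 8>3; P3→X gives 5>0]
(C,P,X): not NE [P1→B gives 9>7; P2→R gives 8>4]
(C,P,Y): not NE [P1→A gives 3>0; P2→Q gives 7>5; P3→X gives 9>6]
(C,Q,X): not NE [P2→R gives 8>1]
(C,Q,Y): not NE [P1→B gives 9>1; P3→X gives 7>2]
(C,R,X): NE
(C,R,Y): not NE [P2→Q gives 7>5; P3→X gives 9>6]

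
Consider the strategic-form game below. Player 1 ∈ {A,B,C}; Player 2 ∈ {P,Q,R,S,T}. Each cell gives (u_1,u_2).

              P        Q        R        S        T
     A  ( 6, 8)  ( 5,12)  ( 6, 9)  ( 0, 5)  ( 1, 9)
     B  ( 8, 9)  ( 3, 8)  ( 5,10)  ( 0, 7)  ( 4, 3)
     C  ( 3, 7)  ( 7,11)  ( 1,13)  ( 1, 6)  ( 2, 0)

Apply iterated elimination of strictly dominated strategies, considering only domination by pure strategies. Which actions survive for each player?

Survivors P1:{A,C} P2:{Q,R}

P2 drop P (R beats it: A:9>8 B:10>9 C:13>7)
P2 drop S (Q beats it: A:12>5 B:8>7 C:11>6)
P2 drop T (Q beats it: A:12>9 B:8>3 C:11>0)
P1 drop B (A beats it: Q:5>3 R:6>5)
P1→{A,C} P2→{Q,R}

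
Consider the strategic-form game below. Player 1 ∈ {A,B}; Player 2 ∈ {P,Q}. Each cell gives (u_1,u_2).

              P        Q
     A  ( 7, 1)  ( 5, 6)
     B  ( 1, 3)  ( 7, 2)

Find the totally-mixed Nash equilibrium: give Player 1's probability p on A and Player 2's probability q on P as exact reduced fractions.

P1 indiff ⇒ q·7+(1-q)·5 = q·1+(1-q)·7 ⇒ q(6) = (1-q)(2) ⇒ q = 1/4
P2 indiff ⇒ p·1+(1-p)·3 = p·6+(1-p)·2 ⇒ p(-5) = (1-p)(-1) ⇒ p = 1/6

(p,q) = (1/6, 1/4)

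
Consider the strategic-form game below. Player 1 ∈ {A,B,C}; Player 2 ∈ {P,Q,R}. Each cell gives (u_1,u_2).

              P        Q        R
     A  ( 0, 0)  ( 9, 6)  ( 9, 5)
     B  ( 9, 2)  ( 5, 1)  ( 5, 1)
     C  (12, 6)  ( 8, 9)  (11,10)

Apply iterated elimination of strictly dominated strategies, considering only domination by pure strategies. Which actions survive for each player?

P1 drop B (C beats it: P:12>9 Q:8>5 R:11>5)
P2 drop P (Q beats it: A:6>0 C:9>6)
P1→{A,C} P2→{Q,R}

Survivors P1:{A,C} P2:{Q,R}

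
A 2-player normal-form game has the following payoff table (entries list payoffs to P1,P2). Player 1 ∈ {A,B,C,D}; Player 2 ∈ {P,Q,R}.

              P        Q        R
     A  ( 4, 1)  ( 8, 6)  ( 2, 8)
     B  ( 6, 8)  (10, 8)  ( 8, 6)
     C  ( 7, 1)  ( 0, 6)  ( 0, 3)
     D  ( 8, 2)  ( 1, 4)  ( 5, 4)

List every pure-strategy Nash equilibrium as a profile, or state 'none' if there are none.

(A,P): not NE [P1→D gives 8>4; P2→R gives 8>1]
(A,Q): not NE [P1→B gives 10>8; P2→R gives 8>6]
(A,R): not NE [P1→B gives 8>2]
(B,P): not NE [P1→D gives 8>6]
(B,Q): NE
(B,R): not NE [P2→Q gives 8>6]
(C,P): not NE [P1→D gives 8>7; P2→Q gives 6>1]
(C,Q): not NE [P1→B gives 10>0]
(C,R): not NE [P1→B gives 8>0; P2→Q gives 6>3]
(D,P): not NE [P2→R gives 4>2]
(D,Q): not NE [P1→B gives 10>1]
(D,R): not NE [P1→B gives 8>5]

PSNE = {(B,Q)}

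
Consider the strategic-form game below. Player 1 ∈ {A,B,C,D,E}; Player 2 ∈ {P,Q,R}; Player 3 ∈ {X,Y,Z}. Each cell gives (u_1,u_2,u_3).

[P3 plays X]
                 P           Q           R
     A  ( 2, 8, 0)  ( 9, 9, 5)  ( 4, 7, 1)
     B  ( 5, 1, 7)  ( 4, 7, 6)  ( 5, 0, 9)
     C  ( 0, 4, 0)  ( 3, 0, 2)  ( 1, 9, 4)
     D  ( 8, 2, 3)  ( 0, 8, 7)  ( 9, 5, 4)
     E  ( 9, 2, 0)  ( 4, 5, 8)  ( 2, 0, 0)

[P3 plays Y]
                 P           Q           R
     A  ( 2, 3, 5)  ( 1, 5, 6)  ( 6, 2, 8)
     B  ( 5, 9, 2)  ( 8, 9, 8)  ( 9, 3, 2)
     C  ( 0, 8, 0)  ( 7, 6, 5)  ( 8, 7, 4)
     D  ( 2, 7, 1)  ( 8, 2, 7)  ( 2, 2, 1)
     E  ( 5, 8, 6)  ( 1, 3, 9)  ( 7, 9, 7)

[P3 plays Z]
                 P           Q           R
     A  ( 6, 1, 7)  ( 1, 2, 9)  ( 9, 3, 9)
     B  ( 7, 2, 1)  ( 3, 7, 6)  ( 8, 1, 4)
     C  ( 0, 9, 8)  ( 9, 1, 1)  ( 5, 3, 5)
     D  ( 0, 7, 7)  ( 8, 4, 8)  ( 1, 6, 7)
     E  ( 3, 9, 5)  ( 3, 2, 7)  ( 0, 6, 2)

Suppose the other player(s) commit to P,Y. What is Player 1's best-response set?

u_1(A vs P,Y) = 2
u_1(B vs P,Y) = 5
u_1(C vs P,Y) = 0
u_1(D vs P,Y) = 2
u_1(E vs P,Y) = 5
max payoff 5 at {B,E}

BR_1 = {B,E}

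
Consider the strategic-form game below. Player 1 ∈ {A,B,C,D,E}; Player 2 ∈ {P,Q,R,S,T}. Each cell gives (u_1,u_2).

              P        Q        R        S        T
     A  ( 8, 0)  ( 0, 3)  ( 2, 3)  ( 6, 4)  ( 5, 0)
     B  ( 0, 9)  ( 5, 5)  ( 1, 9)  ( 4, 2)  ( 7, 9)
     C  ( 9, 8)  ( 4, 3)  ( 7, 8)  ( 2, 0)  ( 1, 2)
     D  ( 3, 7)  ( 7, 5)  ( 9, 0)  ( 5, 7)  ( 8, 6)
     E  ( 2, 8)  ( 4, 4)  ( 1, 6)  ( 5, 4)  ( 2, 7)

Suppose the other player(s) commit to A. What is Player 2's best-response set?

u_2(P vs A) = 0
u_2(Q vs A) = 3
u_2(R vs A) = 3
u_2(S vs A) = 4
u_2(T vs A) = 0
max payoff 4 at {S}

argmax u_2 = {S}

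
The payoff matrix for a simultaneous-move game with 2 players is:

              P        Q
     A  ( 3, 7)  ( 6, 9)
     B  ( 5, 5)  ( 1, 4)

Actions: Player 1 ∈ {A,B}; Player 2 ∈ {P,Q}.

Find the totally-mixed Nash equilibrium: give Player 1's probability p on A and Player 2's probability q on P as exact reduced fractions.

P1 mixes 1/3 on A; P2 mixes 5/7 on P

P1 indiff ⇒ q·3+(1-q)·6 = q·5+(1-q)·1 ⇒ q(-2) = (1-q)(-5) ⇒ q = 5/7
P2 indiff ⇒ p·7+(1-p)·5 = p·9+(1-p)·4 ⇒ p(-2) = (1-p)(-1) ⇒ p = 1/3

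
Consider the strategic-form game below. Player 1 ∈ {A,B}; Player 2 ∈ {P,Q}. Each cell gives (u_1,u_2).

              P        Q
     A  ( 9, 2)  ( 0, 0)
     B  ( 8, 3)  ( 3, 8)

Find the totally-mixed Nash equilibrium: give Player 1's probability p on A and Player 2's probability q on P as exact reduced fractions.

(p,q) = (5/7, 3/4)

P1 indiff ⇒ q·9+(1-q)·0 = q·8+(1-q)·3 ⇒ q(1) = (1-q)(3) ⇒ q = 3/4
P2 indiff ⇒ p·2+(1-p)·3 = p·0+(1-p)·8 ⇒ p(2) = (1-p)(5) ⇒ p = 5/7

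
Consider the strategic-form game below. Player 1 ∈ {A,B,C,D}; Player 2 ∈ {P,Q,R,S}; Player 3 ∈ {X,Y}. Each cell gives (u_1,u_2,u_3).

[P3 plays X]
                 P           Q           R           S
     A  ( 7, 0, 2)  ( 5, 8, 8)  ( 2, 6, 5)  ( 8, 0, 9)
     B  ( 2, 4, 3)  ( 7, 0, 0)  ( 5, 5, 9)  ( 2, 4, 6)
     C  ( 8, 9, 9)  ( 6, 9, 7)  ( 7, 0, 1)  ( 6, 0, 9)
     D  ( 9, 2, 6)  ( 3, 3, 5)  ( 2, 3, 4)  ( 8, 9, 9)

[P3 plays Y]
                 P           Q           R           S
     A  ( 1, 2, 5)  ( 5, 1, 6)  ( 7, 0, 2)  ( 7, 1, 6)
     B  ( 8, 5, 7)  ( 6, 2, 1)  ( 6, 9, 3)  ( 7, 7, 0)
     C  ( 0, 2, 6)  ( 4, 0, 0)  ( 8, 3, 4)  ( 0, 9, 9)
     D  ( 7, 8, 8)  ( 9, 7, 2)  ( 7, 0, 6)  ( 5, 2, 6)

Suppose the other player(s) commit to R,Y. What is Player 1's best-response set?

u_1(A vs R,Y) = 7
u_1(B vs R,Y) = 6
u_1(C vs R,Y) = 8
u_1(D vs R,Y) = 7
max payoff 8 at {C}

P1 best: {C}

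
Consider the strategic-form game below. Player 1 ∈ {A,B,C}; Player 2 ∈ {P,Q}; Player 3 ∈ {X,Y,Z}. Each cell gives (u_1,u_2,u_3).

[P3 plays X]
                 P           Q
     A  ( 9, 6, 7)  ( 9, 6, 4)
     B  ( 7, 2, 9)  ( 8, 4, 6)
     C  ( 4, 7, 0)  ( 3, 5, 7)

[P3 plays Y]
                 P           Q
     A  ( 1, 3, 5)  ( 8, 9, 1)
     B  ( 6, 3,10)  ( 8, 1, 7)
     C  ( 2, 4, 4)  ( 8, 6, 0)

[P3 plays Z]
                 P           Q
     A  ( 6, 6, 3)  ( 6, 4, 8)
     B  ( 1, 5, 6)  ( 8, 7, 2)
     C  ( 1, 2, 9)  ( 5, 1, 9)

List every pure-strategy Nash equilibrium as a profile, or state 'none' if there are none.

PSNE = {(A,P,X), (B,P,Y)}

(A,P,X): NE
(A,P,Y): not NE [P1→B gives 6>1; P2→Q gives 9>3; P3→X gives 7>5]
(A,P,Z): not NE [P3→X gives 7>3]
(A,Q,X): not NE [P3→Z gives 8>4]
(A,Q,Y): not NE [P3→Z gives 8>1]
(A,Q,Z): not NE [P1→B gives 8>6; P2→P gives 6>4]
(B,P,X): not NE [P1→A gives 9>7; P2→Q gives 4>2; P3→Y gives 10>9]
(B,P,Y): NE
(B,P,Z): not NE [P1→A gives 6>1; P2→Q gives 7>5; P3→Y gives 10>6]
(B,Q,X): not NE [P1→A gives 9>8; P3→Y gives 7>6]
(B,Q,Y): not NE [P2→P gives 3>1]
(B,Q,Z): not NE [P3→Y gives 7>2]
(C,P,X): not NE [P1→A gives 9>4; P3→Z gives 9>0]
(C,P,Y): not NE [P1→B gives 6>2; P2→Q gives 6>4; P3→Z gives 9>4]
(C,P,Z): not NE [P1→A gives 6>1]
(C,Q,X): not NE [P1→A gives 9>3; P2→P gives 7>5; P3→Z gives 9>7]
(C,Q,Y): not NE [P3→Z gives 9>0]
(C,Q,Z): not NE [P1→B gives 8>5; P2→P gives 2>1]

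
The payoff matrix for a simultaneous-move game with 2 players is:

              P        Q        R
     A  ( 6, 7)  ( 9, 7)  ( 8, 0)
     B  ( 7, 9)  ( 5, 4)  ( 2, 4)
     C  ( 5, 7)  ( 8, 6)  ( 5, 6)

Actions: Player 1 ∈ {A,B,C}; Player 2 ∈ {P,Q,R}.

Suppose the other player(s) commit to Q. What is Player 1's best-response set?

u_1(A vs Q) = 9
u_1(B vs Q) = 5
u_1(C vs Q) = 8
max payoff 9 at {A}

argmax u_1 = {A}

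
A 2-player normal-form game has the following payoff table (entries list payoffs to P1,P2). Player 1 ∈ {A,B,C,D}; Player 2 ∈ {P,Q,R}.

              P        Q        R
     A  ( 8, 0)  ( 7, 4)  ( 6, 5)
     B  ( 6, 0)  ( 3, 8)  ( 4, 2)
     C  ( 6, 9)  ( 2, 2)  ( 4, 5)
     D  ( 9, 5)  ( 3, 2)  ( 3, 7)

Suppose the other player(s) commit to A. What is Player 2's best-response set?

u_2(P vs A) = 0
u_2(Q vs A) = 4
u_2(R vs A) = 5
max payoff 5 at {R}

P2 best: {R}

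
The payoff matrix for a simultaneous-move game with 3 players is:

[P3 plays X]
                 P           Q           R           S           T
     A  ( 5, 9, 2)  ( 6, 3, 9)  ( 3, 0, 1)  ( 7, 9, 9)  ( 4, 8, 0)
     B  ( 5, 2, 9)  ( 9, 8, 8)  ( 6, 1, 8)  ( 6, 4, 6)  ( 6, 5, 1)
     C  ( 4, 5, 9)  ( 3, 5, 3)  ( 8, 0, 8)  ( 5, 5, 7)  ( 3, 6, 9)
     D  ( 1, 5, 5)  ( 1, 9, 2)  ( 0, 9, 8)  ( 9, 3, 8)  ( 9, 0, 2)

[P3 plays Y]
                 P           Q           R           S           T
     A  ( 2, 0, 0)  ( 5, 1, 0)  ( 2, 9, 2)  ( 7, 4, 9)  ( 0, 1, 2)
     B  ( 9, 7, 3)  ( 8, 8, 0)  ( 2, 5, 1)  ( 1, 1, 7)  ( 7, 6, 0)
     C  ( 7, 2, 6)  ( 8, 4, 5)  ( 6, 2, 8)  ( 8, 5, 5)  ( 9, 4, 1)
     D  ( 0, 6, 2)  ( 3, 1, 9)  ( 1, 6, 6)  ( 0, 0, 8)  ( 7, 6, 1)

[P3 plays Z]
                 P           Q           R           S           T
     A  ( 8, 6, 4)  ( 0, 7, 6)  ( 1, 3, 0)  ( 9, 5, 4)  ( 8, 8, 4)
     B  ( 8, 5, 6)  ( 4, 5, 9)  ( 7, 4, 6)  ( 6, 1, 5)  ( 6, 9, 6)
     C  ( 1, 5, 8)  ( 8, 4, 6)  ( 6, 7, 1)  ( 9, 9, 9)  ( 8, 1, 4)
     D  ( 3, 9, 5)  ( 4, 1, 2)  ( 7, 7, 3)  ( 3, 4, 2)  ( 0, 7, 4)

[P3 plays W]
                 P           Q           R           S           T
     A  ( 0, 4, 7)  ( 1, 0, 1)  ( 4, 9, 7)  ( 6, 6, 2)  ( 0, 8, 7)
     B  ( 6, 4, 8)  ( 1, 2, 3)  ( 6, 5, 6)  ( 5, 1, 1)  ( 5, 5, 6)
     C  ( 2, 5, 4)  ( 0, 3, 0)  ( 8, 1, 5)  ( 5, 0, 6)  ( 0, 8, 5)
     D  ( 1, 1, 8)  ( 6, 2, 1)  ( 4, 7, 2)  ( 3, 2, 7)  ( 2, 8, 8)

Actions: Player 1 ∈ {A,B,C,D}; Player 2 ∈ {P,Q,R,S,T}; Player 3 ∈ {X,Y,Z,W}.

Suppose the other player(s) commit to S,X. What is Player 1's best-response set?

u_1(A vs S,X) = 7
u_1(B vs S,X) = 6
u_1(C vs S,X) = 5
u_1(D vs S,X) = 9
max payoff 9 at {D}

BR_1 = {D}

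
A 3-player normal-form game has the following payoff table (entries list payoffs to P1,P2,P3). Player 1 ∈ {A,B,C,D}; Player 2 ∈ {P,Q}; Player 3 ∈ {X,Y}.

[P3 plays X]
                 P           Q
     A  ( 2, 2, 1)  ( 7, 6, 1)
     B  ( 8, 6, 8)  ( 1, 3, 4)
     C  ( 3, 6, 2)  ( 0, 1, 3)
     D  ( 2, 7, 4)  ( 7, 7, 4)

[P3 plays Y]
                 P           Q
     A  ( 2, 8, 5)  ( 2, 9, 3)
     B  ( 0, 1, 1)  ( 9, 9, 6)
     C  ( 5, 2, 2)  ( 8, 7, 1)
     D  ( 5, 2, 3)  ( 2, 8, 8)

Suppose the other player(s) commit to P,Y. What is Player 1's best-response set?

P1 best: {C,D}

u_1(A vs P,Y) = 2
u_1(B vs P,Y) = 0
u_1(C vs P,Y) = 5
u_1(D vs P,Y) = 5
max payoff 5 at {C,D}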